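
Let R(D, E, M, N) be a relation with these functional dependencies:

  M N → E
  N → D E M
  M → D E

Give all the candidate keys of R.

(N)

Attribute N never appears on the right-hand side of any dependency, so N must belong to every candidate key.
{N}⁺ = {D, E, M, N}, which is all of the schema, so {N} is the only candidate key.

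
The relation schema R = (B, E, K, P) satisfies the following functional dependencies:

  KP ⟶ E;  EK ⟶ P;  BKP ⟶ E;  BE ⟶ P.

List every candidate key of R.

Attributes B, K never appear on any right-hand side, so every candidate key must contain {B, K}.
{B, K}⁺ = {B, K}, which is not all of the schema, so we must add further attributes.
{B, E, K}⁺: EK→P adds P → {B, E, K, P}. Minimal: {E, K}⁺ = {E, K, P}; {B, K}⁺ = {B, K}; {B, E}⁺ = {B, E, P} — none reach the full schema.
{B, K, P}⁺: KP→E adds E → {B, E, K, P}. Minimal: {K, P}⁺ = {E, K, P}; {B, P}⁺ = {B, P}; {B, K}⁺ = {B, K} — none reach the full schema.

{B, E, K}; {B, K, P}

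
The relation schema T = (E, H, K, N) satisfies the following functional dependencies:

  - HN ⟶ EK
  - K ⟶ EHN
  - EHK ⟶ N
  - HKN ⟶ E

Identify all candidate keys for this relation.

{K}⁺: K→EHN adds E, H, N → {E, H, K, N}.
{H, N}⁺: HN→EK adds E, K → {E, H, K, N}.
Any other superkey contains one of these as a subset, so there are no further candidate keys.

(K), (H, N)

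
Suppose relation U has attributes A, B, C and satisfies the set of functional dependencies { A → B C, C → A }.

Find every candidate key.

{A}⁺: A→BC adds B, C → {A, B, C}.
{C}⁺: C→A adds A; A→BC adds B → {A, B, C}.

{A}, {C}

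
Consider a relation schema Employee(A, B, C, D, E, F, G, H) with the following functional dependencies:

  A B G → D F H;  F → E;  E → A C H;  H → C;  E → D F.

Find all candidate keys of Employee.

Attributes B, G never appear on any right-hand side, so every candidate key must contain {B, G}.
{B, G}⁺ = {B, G}, which is not all of the schema, so we must add further attributes.
{A, B, G}⁺: ABG→DFH adds D, F, H; F→E adds E; E→ACH adds C → {A, B, C, D, E, F, G, H}. Minimal: {B, G}⁺ = {B, G}; {A, G}⁺ = {A, G}; {A, B}⁺ = {A, B} — none reach the full schema.
{B, E, G}⁺: E→ACH adds A, C, H; E→DF adds D, F → {A, B, C, D, E, F, G, H}. Minimal: {E, G}⁺ = {A, C, D, E, F, G, H}; {B, G}⁺ = {B, G}; {B, E}⁺ = {A, B, C, D, E, F, H} — none reach the full schema.
{B, F, G}⁺: F→E adds E; E→ACH adds A, C, H; E→DF adds D → {A, B, C, D, E, F, G, H}. Minimal: {F, G}⁺ = {A, C, D, E, F, G, H}; {B, G}⁺ = {B, G}; {B, F}⁺ = {A, B, C, D, E, F, H} — none reach the full schema.

{A, B, G}, {B, E, G}, {B, F, G}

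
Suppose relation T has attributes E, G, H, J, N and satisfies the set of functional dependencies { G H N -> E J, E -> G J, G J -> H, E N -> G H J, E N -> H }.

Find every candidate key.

Attribute N never appears on the right-hand side of any dependency, so N must belong to every candidate key.
{N}⁺ = {N}, which is not all of the schema, so we must add further attributes.
{E, N}⁺: E→GJ adds G, J; GJ→H adds H → {E, G, H, J, N}. Minimal: {N}⁺ = {N}; {E}⁺ = {E, G, H, J} — none reach the full schema.
{G, H, N}⁺: GHN→EJ adds E, J → {E, G, H, J, N}. Minimal: {H, N}⁺ = {H, N}; {G, N}⁺ = {G, N}; {G, H}⁺ = {G, H} — none reach the full schema.
{G, J, N}⁺: GJ→H adds H; GHN→EJ adds E → {E, G, H, J, N}. Minimal: {J, N}⁺ = {J, N}; {G, N}⁺ = {G, N}; {G, J}⁺ = {G, H, J} — none reach the full schema.

{E, N}, {G, H, N}, {G, J, N}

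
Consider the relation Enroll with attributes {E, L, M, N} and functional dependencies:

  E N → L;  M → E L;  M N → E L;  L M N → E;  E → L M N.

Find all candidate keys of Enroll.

{E}, {M}

{E}⁺: E→LMN adds L, M, N → {E, L, M, N}.
{M}⁺: M→EL adds E, L; E→LMN adds N → {E, L, M, N}.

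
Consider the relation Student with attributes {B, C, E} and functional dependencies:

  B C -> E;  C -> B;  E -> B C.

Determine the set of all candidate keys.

C, E

{C}⁺: C→B adds B; BC→E adds E → {B, C, E}.
{E}⁺: E→BC adds B, C → {B, C, E}.
Any other superkey contains one of these as a subset, so there are no further candidate keys.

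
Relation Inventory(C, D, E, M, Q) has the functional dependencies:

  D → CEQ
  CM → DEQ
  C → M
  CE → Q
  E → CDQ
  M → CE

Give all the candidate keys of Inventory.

C, D, E, M

{C}⁺: C→M adds M; M→CE adds E; CM→DEQ adds D, Q → {C, D, E, M, Q}.
{D}⁺: D→CEQ adds C, E, Q; C→M adds M → {C, D, E, M, Q}.
{E}⁺: E→CDQ adds C, D, Q; C→M adds M → {C, D, E, M, Q}.
{M}⁺: M→CE adds C, E; CM→DEQ adds D, Q → {C, D, E, M, Q}.
Any other superkey contains one of these as a subset, so there are no further candidate keys.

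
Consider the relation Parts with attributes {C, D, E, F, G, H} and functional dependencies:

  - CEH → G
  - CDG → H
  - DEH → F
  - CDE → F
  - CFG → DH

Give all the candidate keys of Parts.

Attributes C, E never appear on any right-hand side, so every candidate key must contain {C, E}.
{C, E}⁺ = {C, E}, which is not all of the schema, so we must add further attributes.
{C, D, E, G}⁺: CDG→H adds H; DEH→F adds F → {C, D, E, F, G, H}.
{C, D, E, H}⁺: CEH→G adds G; DEH→F adds F → {C, D, E, F, G, H}.
{C, E, F, G}⁺: CFG→DH adds D, H → {C, D, E, F, G, H}.
{C, E, F, H}⁺: CEH→G adds G; CFG→DH adds D → {C, D, E, F, G, H}.
Any other superkey contains one of these as a subset, so there are no further candidate keys.

(C, D, E, G), (C, D, E, H), (C, E, F, G), (C, E, F, H)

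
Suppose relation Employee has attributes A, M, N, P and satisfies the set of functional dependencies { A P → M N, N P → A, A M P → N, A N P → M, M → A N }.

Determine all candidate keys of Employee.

Attribute P never appears on the right-hand side of any dependency, so P must belong to every candidate key.
{P}⁺ = {P}, which is not all of the schema, so we must add further attributes.
{A, P}⁺: AP→MN adds M, N → {A, M, N, P}. Minimal: {P}⁺ = {P}; {A}⁺ = {A} — none reach the full schema.
{M, P}⁺: M→AN adds A, N → {A, M, N, P}. Minimal: {P}⁺ = {P}; {M}⁺ = {A, M, N} — none reach the full schema.
{N, P}⁺: NP→A adds A; ANP→M adds M → {A, M, N, P}. Minimal: {P}⁺ = {P}; {N}⁺ = {N} — none reach the full schema.
Any other superkey contains one of these as a subset, so there are no further candidate keys.

AP, MP, NP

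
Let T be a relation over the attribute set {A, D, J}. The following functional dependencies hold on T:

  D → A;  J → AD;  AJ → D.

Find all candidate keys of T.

Attribute J never appears on the right-hand side of any dependency, so J must belong to every candidate key.
{J}⁺ = {A, D, J}, which is all of the schema, so {J} is the only candidate key.

{J}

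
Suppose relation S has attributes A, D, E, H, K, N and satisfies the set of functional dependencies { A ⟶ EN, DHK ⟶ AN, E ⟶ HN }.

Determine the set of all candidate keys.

(A, D, K), (D, E, K), (D, H, K)

{A, D, K}⁺: A→EN adds E, N; E→HN adds H → {A, D, E, H, K, N}.
{D, E, K}⁺: E→HN adds H, N; DHK→AN adds A → {A, D, E, H, K, N}.
{D, H, K}⁺: DHK→AN adds A, N; A→EN adds E → {A, D, E, H, K, N}.
Any other superkey contains one of these as a subset, so there are no further candidate keys.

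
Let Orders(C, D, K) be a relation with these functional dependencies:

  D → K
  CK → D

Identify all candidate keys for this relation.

{C, D}, {C, K}

{C, D}⁺: D→K adds K → {C, D, K}. Minimal: {D}⁺ = {D, K}; {C}⁺ = {C} — none reach the full schema.
{C, K}⁺: CK→D adds D → {C, D, K}. Minimal: {K}⁺ = {K}; {C}⁺ = {C} — none reach the full schema.
Any other superkey contains one of these as a subset, so there are no further candidate keys.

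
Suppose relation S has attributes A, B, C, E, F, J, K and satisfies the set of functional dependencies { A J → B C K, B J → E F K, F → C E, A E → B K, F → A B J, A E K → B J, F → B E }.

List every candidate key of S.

{F}, {A, E}, {A, J}, {B, J}

{F}⁺: F→CE adds C, E; F→ABJ adds A, B, J; AJ→BCK adds K → {A, B, C, E, F, J, K}.
{A, E}⁺: AE→BK adds B, K; AEK→BJ adds J; AJ→BCK adds C; BJ→EFK adds F → {A, B, C, E, F, J, K}. Minimal: {E}⁺ = {E}; {A}⁺ = {A} — none reach the full schema.
{A, J}⁺: AJ→BCK adds B, C, K; BJ→EFK adds E, F → {A, B, C, E, F, J, K}. Minimal: {J}⁺ = {J}; {A}⁺ = {A} — none reach the full schema.
{B, J}⁺: BJ→EFK adds E, F, K; F→CE adds C; F→ABJ adds A → {A, B, C, E, F, J, K}. Minimal: {J}⁺ = {J}; {B}⁺ = {B} — none reach the full schema.
Any other superkey contains one of these as a subset, so there are no further candidate keys.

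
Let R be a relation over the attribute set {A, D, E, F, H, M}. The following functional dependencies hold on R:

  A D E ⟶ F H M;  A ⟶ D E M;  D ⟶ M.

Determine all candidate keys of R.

Attribute A never appears on the right-hand side of any dependency, so A must belong to every candidate key.
{A}⁺ = {A, D, E, F, H, M}, which is all of the schema, so {A} is the only candidate key.

{A}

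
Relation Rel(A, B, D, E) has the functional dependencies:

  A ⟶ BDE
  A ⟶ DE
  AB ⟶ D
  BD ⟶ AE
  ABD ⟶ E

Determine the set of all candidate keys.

{A}⁺: A→BDE adds B, D, E → {A, B, D, E}.
{B, D}⁺: BD→AE adds A, E → {A, B, D, E}. Minimal: {D}⁺ = {D}; {B}⁺ = {B} — none reach the full schema.
Any other superkey contains one of these as a subset, so there are no further candidate keys.

A; BD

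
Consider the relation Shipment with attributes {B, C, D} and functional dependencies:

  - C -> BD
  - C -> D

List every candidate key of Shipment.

{C}

Attribute C never appears on the right-hand side of any dependency, so C must belong to every candidate key.
{C}⁺ = {B, C, D}, which is all of the schema, so {C} is the only candidate key.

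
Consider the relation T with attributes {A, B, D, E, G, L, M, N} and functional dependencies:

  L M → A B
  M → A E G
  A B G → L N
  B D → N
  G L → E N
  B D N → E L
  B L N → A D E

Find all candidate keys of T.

Attribute M never appears on the right-hand side of any dependency, so M must belong to every candidate key.
{M}⁺ = {A, E, G, M}, which is not all of the schema, so we must add further attributes.
{B, M}⁺: M→AEG adds A, E, G; ABG→LN adds L, N; BLN→ADE adds D → {A, B, D, E, G, L, M, N}. Minimal: {M}⁺ = {A, E, G, M}; {B}⁺ = {B} — none reach the full schema.
{L, M}⁺: LM→AB adds A, B; M→AEG adds E, G; ABG→LN adds N; BLN→ADE adds D → {A, B, D, E, G, L, M, N}. Minimal: {M}⁺ = {A, E, G, M}; {L}⁺ = {L} — none reach the full schema.
Any other superkey contains one of these as a subset, so there are no further candidate keys.

BM, LM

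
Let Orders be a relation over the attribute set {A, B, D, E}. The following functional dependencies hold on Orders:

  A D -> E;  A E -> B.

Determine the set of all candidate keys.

(A, D)

Attributes A, D never appear on any right-hand side, so every candidate key must contain {A, D}.
{A, D}⁺ = {A, B, D, E}, which is all of the schema, so {A, D} is the only candidate key.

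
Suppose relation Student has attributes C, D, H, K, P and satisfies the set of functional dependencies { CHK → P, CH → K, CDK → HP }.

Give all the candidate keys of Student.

{C, D, H}; {C, D, K}

Attributes C, D never appear on any right-hand side, so every candidate key must contain {C, D}.
{C, D}⁺ = {C, D}, which is not all of the schema, so we must add further attributes.
{C, D, H}⁺: CH→K adds K; CDK→HP adds P → {C, D, H, K, P}.
{C, D, K}⁺: CDK→HP adds H, P → {C, D, H, K, P}.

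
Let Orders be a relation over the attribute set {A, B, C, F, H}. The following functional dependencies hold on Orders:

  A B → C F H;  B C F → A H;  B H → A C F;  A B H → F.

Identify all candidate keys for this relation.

{A, B}, {B, H}, {B, C, F}

Attribute B never appears on the right-hand side of any dependency, so B must belong to every candidate key.
{B}⁺ = {B}, which is not all of the schema, so we must add further attributes.
{A, B}⁺: AB→CFH adds C, F, H → {A, B, C, F, H}. Minimal: {B}⁺ = {B}; {A}⁺ = {A} — none reach the full schema.
{B, H}⁺: BH→ACF adds A, C, F → {A, B, C, F, H}. Minimal: {H}⁺ = {H}; {B}⁺ = {B} — none reach the full schema.
{B, C, F}⁺: BCF→AH adds A, H → {A, B, C, F, H}. Minimal: {C, F}⁺ = {C, F}; {B, F}⁺ = {B, F}; {B, C}⁺ = {B, C} — none reach the full schema.
Any other superkey contains one of these as a subset, so there are no further candidate keys.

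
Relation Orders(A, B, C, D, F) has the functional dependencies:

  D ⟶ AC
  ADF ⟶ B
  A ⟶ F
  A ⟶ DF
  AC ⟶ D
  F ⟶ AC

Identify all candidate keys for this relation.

{A}⁺: A→F adds F; A→DF adds D; F→AC adds C; ADF→B adds B → {A, B, C, D, F}.
{D}⁺: D→AC adds A, C; A→F adds F; ADF→B adds B → {A, B, C, D, F}.
{F}⁺: F→AC adds A, C; A→DF adds D; ADF→B adds B → {A, B, C, D, F}.
Any other superkey contains one of these as a subset, so there are no further candidate keys.

{A}, {D}, {F}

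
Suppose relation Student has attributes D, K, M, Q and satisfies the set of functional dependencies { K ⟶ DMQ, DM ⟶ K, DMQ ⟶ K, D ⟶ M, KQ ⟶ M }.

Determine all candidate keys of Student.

{D}⁺: D→M adds M; DM→K adds K; K→DMQ adds Q → {D, K, M, Q}.
{K}⁺: K→DMQ adds D, M, Q → {D, K, M, Q}.

(D), (K)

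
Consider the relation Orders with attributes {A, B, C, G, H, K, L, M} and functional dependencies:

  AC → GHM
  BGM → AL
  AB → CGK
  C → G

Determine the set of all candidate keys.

{A, B}, {B, C, M}, {B, G, M}

Attribute B never appears on the right-hand side of any dependency, so B must belong to every candidate key.
{B}⁺ = {B}, which is not all of the schema, so we must add further attributes.
{A, B}⁺: AB→CGK adds C, G, K; AC→GHM adds H, M; BGM→AL adds L → {A, B, C, G, H, K, L, M}. Minimal: {B}⁺ = {B}; {A}⁺ = {A} — none reach the full schema.
{B, C, M}⁺: C→G adds G; BGM→AL adds A, L; AB→CGK adds K; AC→GHM adds H → {A, B, C, G, H, K, L, M}. Minimal: {C, M}⁺ = {C, G, M}; {B, M}⁺ = {B, M}; {B, C}⁺ = {B, C, G} — none reach the full schema.
{B, G, M}⁺: BGM→AL adds A, L; AB→CGK adds C, K; AC→GHM adds H → {A, B, C, G, H, K, L, M}. Minimal: {G, M}⁺ = {G, M}; {B, M}⁺ = {B, M}; {B, G}⁺ = {B, G} — none reach the full schema.
Any other superkey contains one of these as a subset, so there are no further candidate keys.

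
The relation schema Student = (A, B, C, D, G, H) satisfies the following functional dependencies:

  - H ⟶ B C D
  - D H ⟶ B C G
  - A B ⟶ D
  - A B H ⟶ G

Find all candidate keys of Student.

{A, H}

Attributes A, H never appear on any right-hand side, so every candidate key must contain {A, H}.
{A, H}⁺ = {A, B, C, D, G, H}, which is all of the schema, so {A, H} is the only candidate key.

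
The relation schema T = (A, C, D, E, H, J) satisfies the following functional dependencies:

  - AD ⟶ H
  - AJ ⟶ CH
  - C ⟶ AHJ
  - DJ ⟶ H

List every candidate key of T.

CDE; ADEJ

Attributes D, E never appear on any right-hand side, so every candidate key must contain {D, E}.
{D, E}⁺ = {D, E}, which is not all of the schema, so we must add further attributes.
{C, D, E}⁺: C→AHJ adds A, H, J → {A, C, D, E, H, J}. Minimal: {D, E}⁺ = {D, E}; {C, E}⁺ = {A, C, E, H, J}; {C, D}⁺ = {A, C, D, H, J} — none reach the full schema.
{A, D, E, J}⁺: AD→H adds H; AJ→CH adds C → {A, C, D, E, H, J}. Minimal: {D, E, J}⁺ = {D, E, H, J}; {A, E, J}⁺ = {A, C, E, H, J}; {A, D, J}⁺ = {A, C, D, H, J}; … — none reach the full schema.
Any other superkey contains one of these as a subset, so there are no further candidate keys.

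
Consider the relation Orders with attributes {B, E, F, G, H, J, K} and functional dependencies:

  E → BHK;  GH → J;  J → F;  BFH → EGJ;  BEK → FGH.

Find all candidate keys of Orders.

{E}⁺: E→BHK adds B, H, K; BEK→FGH adds F, G; GH→J adds J → {B, E, F, G, H, J, K}.
{B, F, H}⁺: BFH→EGJ adds E, G, J; E→BHK adds K → {B, E, F, G, H, J, K}. Minimal: {F, H}⁺ = {F, H}; {B, H}⁺ = {B, H}; {B, F}⁺ = {B, F} — none reach the full schema.
{B, G, H}⁺: GH→J adds J; J→F adds F; BFH→EGJ adds E; E→BHK adds K → {B, E, F, G, H, J, K}. Minimal: {G, H}⁺ = {F, G, H, J}; {B, H}⁺ = {B, H}; {B, G}⁺ = {B, G} — none reach the full schema.
{B, H, J}⁺: J→F adds F; BFH→EGJ adds E, G; E→BHK adds K → {B, E, F, G, H, J, K}. Minimal: {H, J}⁺ = {F, H, J}; {B, J}⁺ = {B, F, J}; {B, H}⁺ = {B, H} — none reach the full schema.
Any other superkey contains one of these as a subset, so there are no further candidate keys.

{E}; {B, F, H}; {B, G, H}; {B, H, J}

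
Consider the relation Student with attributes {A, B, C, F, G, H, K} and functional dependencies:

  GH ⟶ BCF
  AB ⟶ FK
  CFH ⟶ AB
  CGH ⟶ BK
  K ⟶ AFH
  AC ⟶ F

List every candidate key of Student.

{G, H}, {G, K}, {A, B, G}

Attribute G never appears on the right-hand side of any dependency, so G must belong to every candidate key.
{G}⁺ = {G}, which is not all of the schema, so we must add further attributes.
{G, H}⁺: GH→BCF adds B, C, F; CFH→AB adds A; CGH→BK adds K → {A, B, C, F, G, H, K}. Minimal: {H}⁺ = {H}; {G}⁺ = {G} — none reach the full schema.
{G, K}⁺: K→AFH adds A, F, H; GH→BCF adds B, C → {A, B, C, F, G, H, K}. Minimal: {K}⁺ = {A, F, H, K}; {G}⁺ = {G} — none reach the full schema.
{A, B, G}⁺: AB→FK adds F, K; K→AFH adds H; GH→BCF adds C → {A, B, C, F, G, H, K}. Minimal: {B, G}⁺ = {B, G}; {A, G}⁺ = {A, G}; {A, B}⁺ = {A, B, F, H, K} — none reach the full schema.
Any other superkey contains one of these as a subset, so there are no further candidate keys.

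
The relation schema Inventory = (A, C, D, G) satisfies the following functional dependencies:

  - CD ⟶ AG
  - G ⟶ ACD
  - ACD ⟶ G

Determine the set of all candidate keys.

{G}⁺: G→ACD adds A, C, D → {A, C, D, G}.
{C, D}⁺: CD→AG adds A, G → {A, C, D, G}.
Any other superkey contains one of these as a subset, so there are no further candidate keys.

G, CD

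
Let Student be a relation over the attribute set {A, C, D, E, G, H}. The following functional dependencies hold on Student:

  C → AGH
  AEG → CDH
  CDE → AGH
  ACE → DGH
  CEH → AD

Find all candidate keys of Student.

Attribute E never appears on the right-hand side of any dependency, so E must belong to every candidate key.
{E}⁺ = {E}, which is not all of the schema, so we must add further attributes.
{C, E}⁺: C→AGH adds A, G, H; AEG→CDH adds D → {A, C, D, E, G, H}. Minimal: {E}⁺ = {E}; {C}⁺ = {A, C, G, H} — none reach the full schema.
{A, E, G}⁺: AEG→CDH adds C, D, H → {A, C, D, E, G, H}. Minimal: {E, G}⁺ = {E, G}; {A, G}⁺ = {A, G}; {A, E}⁺ = {A, E} — none reach the full schema.
Any other superkey contains one of these as a subset, so there are no further candidate keys.

{C, E}, {A, E, G}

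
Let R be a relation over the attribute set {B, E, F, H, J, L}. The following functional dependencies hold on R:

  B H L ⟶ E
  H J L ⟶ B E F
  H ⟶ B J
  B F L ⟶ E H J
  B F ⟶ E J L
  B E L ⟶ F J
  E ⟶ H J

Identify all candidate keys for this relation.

{B, F}⁺: BF→EJL adds E, J, L; E→HJ adds H → {B, E, F, H, J, L}.
{E, F}⁺: E→HJ adds H, J; H→BJ adds B; BF→EJL adds L → {B, E, F, H, J, L}.
{E, L}⁺: E→HJ adds H, J; HJL→BEF adds B, F → {B, E, F, H, J, L}.
{F, H}⁺: H→BJ adds B, J; BF→EJL adds E, L → {B, E, F, H, J, L}.
{H, L}⁺: H→BJ adds B, J; BHL→E adds E; HJL→BEF adds F → {B, E, F, H, J, L}.

{B, F}, {E, F}, {E, L}, {F, H}, {H, L}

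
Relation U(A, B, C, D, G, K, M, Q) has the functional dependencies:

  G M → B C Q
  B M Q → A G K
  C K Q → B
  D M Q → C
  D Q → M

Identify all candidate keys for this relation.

{B, D, Q}, {D, G, M}, {D, G, Q}, {D, K, Q}

Attribute D never appears on the right-hand side of any dependency, so D must belong to every candidate key.
{D}⁺ = {D}, which is not all of the schema, so we must add further attributes.
{B, D, Q}⁺: DQ→M adds M; BMQ→AGK adds A, G, K; DMQ→C adds C → {A, B, C, D, G, K, M, Q}.
{D, G, M}⁺: GM→BCQ adds B, C, Q; BMQ→AGK adds A, K → {A, B, C, D, G, K, M, Q}.
{D, G, Q}⁺: DQ→M adds M; GM→BCQ adds B, C; BMQ→AGK adds A, K → {A, B, C, D, G, K, M, Q}.
{D, K, Q}⁺: DQ→M adds M; DMQ→C adds C; CKQ→B adds B; BMQ→AGK adds A, G → {A, B, C, D, G, K, M, Q}.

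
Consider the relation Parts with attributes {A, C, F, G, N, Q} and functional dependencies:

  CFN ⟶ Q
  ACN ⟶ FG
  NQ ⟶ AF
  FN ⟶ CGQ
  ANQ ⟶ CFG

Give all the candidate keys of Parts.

(F, N); (N, Q); (A, C, N)

{F, N}⁺: FN→CGQ adds C, G, Q; NQ→AF adds A → {A, C, F, G, N, Q}.
{N, Q}⁺: NQ→AF adds A, F; FN→CGQ adds C, G → {A, C, F, G, N, Q}.
{A, C, N}⁺: ACN→FG adds F, G; FN→CGQ adds Q → {A, C, F, G, N, Q}.
Any other superkey contains one of these as a subset, so there are no further candidate keys.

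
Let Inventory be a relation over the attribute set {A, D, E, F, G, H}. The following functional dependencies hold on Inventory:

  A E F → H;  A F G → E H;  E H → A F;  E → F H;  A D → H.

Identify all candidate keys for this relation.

Attributes D, G never appear on any right-hand side, so every candidate key must contain {D, G}.
{D, G}⁺ = {D, G}, which is not all of the schema, so we must add further attributes.
{D, E, G}⁺: E→FH adds F, H; EH→AF adds A → {A, D, E, F, G, H}. Minimal: {E, G}⁺ = {A, E, F, G, H}; {D, G}⁺ = {D, G}; {D, E}⁺ = {A, D, E, F, H} — none reach the full schema.
{A, D, F, G}⁺: AFG→EH adds E, H → {A, D, E, F, G, H}. Minimal: {D, F, G}⁺ = {D, F, G}; {A, F, G}⁺ = {A, E, F, G, H}; {A, D, G}⁺ = {A, D, G, H}; … — none reach the full schema.

DEG; ADFG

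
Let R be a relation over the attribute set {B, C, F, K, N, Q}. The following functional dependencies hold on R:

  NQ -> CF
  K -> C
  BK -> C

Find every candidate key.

{B, K, N, Q}

{B, K, N, Q}⁺: NQ→CF adds C, F → {B, C, F, K, N, Q}.
No other minimal superkey exists.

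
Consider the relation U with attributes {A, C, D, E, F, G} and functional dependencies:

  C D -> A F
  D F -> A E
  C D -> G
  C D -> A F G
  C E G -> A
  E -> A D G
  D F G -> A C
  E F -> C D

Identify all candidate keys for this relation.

(C, D), (C, E), (D, F), (E, F)

{C, D}⁺: CD→AF adds A, F; DF→AE adds E; CD→G adds G → {A, C, D, E, F, G}.
{C, E}⁺: E→ADG adds A, D, G; CD→AF adds F → {A, C, D, E, F, G}.
{D, F}⁺: DF→AE adds A, E; E→ADG adds G; DFG→AC adds C → {A, C, D, E, F, G}.
{E, F}⁺: E→ADG adds A, D, G; DFG→AC adds C → {A, C, D, E, F, G}.
Any other superkey contains one of these as a subset, so there are no further candidate keys.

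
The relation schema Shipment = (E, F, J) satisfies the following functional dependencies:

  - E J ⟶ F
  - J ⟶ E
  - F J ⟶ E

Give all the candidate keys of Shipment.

J

{J}⁺: J→E adds E; EJ→F adds F → {E, F, J}.
No other minimal superkey exists.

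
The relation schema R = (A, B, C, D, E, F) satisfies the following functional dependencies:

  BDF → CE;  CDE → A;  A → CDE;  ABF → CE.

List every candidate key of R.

{A, B, F}, {B, D, F}

Attributes B, F never appear on any right-hand side, so every candidate key must contain {B, F}.
{B, F}⁺ = {B, F}, which is not all of the schema, so we must add further attributes.
{A, B, F}⁺: A→CDE adds C, D, E → {A, B, C, D, E, F}.
{B, D, F}⁺: BDF→CE adds C, E; CDE→A adds A → {A, B, C, D, E, F}.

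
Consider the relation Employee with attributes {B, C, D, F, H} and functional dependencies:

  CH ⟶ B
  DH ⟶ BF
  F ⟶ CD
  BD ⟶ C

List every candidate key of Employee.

Attribute H never appears on the right-hand side of any dependency, so H must belong to every candidate key.
{H}⁺ = {H}, which is not all of the schema, so we must add further attributes.
{D, H}⁺: DH→BF adds B, F; F→CD adds C → {B, C, D, F, H}. Minimal: {H}⁺ = {H}; {D}⁺ = {D} — none reach the full schema.
{F, H}⁺: F→CD adds C, D; CH→B adds B → {B, C, D, F, H}. Minimal: {H}⁺ = {H}; {F}⁺ = {C, D, F} — none reach the full schema.

{D, H}; {F, H}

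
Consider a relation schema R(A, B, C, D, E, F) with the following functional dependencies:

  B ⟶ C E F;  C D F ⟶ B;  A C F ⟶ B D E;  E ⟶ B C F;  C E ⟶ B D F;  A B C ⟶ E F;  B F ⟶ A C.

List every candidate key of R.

(B), (E), (A, C, F), (C, D, F)

{B}⁺: B→CEF adds C, E, F; CE→BDF adds D; BF→AC adds A → {A, B, C, D, E, F}.
{E}⁺: E→BCF adds B, C, F; CE→BDF adds D; BF→AC adds A → {A, B, C, D, E, F}.
{A, C, F}⁺: ACF→BDE adds B, D, E → {A, B, C, D, E, F}.
{C, D, F}⁺: CDF→B adds B; BF→AC adds A; B→CEF adds E → {A, B, C, D, E, F}.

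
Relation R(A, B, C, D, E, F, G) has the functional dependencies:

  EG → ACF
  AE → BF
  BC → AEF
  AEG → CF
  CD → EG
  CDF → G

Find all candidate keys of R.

Attribute D never appears on the right-hand side of any dependency, so D must belong to every candidate key.
{D}⁺ = {D}, which is not all of the schema, so we must add further attributes.
{C, D}⁺: CD→EG adds E, G; EG→ACF adds A, F; AE→BF adds B → {A, B, C, D, E, F, G}. Minimal: {D}⁺ = {D}; {C}⁺ = {C} — none reach the full schema.
{D, E, G}⁺: EG→ACF adds A, C, F; AE→BF adds B → {A, B, C, D, E, F, G}. Minimal: {E, G}⁺ = {A, B, C, E, F, G}; {D, G}⁺ = {D, G}; {D, E}⁺ = {D, E} — none reach the full schema.
Any other superkey contains one of these as a subset, so there are no further candidate keys.

CD; DEG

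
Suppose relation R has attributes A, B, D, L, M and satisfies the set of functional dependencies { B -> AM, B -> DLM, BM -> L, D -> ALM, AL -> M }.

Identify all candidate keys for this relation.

{B}⁺: B→AM adds A, M; B→DLM adds D, L → {A, B, D, L, M}.
No other minimal superkey exists.

{B}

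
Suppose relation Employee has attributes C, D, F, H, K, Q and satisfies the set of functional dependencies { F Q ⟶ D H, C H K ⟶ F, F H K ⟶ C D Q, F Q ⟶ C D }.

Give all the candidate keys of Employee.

Attribute K never appears on the right-hand side of any dependency, so K must belong to every candidate key.
{K}⁺ = {K}, which is not all of the schema, so we must add further attributes.
{C, H, K}⁺: CHK→F adds F; FHK→CDQ adds D, Q → {C, D, F, H, K, Q}. Minimal: {H, K}⁺ = {H, K}; {C, K}⁺ = {C, K}; {C, H}⁺ = {C, H} — none reach the full schema.
{F, H, K}⁺: FHK→CDQ adds C, D, Q → {C, D, F, H, K, Q}. Minimal: {H, K}⁺ = {H, K}; {F, K}⁺ = {F, K}; {F, H}⁺ = {F, H} — none reach the full schema.
{F, K, Q}⁺: FQ→DH adds D, H; FHK→CDQ adds C → {C, D, F, H, K, Q}. Minimal: {K, Q}⁺ = {K, Q}; {F, Q}⁺ = {C, D, F, H, Q}; {F, K}⁺ = {F, K} — none reach the full schema.
Any other superkey contains one of these as a subset, so there are no further candidate keys.

{C, H, K}, {F, H, K}, {F, K, Q}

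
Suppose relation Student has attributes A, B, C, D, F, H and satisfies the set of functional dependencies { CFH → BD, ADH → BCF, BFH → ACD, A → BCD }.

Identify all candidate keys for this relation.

Attribute H never appears on the right-hand side of any dependency, so H must belong to every candidate key.
{H}⁺ = {H}, which is not all of the schema, so we must add further attributes.
{A, H}⁺: A→BCD adds B, C, D; ADH→BCF adds F → {A, B, C, D, F, H}.
{B, F, H}⁺: BFH→ACD adds A, C, D → {A, B, C, D, F, H}.
{C, F, H}⁺: CFH→BD adds B, D; BFH→ACD adds A → {A, B, C, D, F, H}.

AH; BFH; CFH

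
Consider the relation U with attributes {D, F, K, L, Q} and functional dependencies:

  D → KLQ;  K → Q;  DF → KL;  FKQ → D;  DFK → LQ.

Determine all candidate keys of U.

Attribute F never appears on the right-hand side of any dependency, so F must belong to every candidate key.
{F}⁺ = {F}, which is not all of the schema, so we must add further attributes.
{D, F}⁺: D→KLQ adds K, L, Q → {D, F, K, L, Q}.
{F, K}⁺: K→Q adds Q; FKQ→D adds D; DFK→LQ adds L → {D, F, K, L, Q}.
Any other superkey contains one of these as a subset, so there are no further candidate keys.

DF; FK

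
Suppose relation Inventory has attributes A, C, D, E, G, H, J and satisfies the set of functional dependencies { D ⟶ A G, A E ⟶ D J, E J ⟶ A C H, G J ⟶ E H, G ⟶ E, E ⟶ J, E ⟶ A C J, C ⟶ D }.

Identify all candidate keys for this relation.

{C}, {D}, {E}, {G}

{C}⁺: C→D adds D; D→AG adds A, G; G→E adds E; E→J adds J; EJ→ACH adds H → {A, C, D, E, G, H, J}.
{D}⁺: D→AG adds A, G; G→E adds E; E→J adds J; E→ACJ adds C; EJ→ACH adds H → {A, C, D, E, G, H, J}.
{E}⁺: E→J adds J; E→ACJ adds A, C; C→D adds D; D→AG adds G; EJ→ACH adds H → {A, C, D, E, G, H, J}.
{G}⁺: G→E adds E; E→J adds J; E→ACJ adds A, C; C→D adds D; EJ→ACH adds H → {A, C, D, E, G, H, J}.
Any other superkey contains one of these as a subset, so there are no further candidate keys.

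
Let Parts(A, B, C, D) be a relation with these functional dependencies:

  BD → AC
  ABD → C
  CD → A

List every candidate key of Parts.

Attributes B, D never appear on any right-hand side, so every candidate key must contain {B, D}.
{B, D}⁺ = {A, B, C, D}, which is all of the schema, so {B, D} is the only candidate key.

(B, D)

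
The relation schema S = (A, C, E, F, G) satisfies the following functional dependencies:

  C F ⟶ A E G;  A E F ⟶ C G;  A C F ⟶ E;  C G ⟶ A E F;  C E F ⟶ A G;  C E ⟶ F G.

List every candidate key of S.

{C, E}, {C, F}, {C, G}, {A, E, F}

{C, E}⁺: CE→FG adds F, G; CF→AEG adds A → {A, C, E, F, G}. Minimal: {E}⁺ = {E}; {C}⁺ = {C} — none reach the full schema.
{C, F}⁺: CF→AEG adds A, E, G → {A, C, E, F, G}. Minimal: {F}⁺ = {F}; {C}⁺ = {C} — none reach the full schema.
{C, G}⁺: CG→AEF adds A, E, F → {A, C, E, F, G}. Minimal: {G}⁺ = {G}; {C}⁺ = {C} — none reach the full schema.
{A, E, F}⁺: AEF→CG adds C, G → {A, C, E, F, G}. Minimal: {E, F}⁺ = {E, F}; {A, F}⁺ = {A, F}; {A, E}⁺ = {A, E} — none reach the full schema.
Any other superkey contains one of these as a subset, so there are no further candidate keys.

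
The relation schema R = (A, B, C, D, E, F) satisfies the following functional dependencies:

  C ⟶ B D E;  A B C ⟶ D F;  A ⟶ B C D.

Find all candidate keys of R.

Attribute A never appears on the right-hand side of any dependency, so A must belong to every candidate key.
{A}⁺ = {A, B, C, D, E, F}, which is all of the schema, so {A} is the only candidate key.

{A}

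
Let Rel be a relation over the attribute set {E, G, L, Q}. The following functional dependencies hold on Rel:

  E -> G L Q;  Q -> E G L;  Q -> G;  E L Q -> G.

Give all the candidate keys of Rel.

E, Q

{E}⁺: E→GLQ adds G, L, Q → {E, G, L, Q}.
{Q}⁺: Q→EGL adds E, G, L → {E, G, L, Q}.
Any other superkey contains one of these as a subset, so there are no further candidate keys.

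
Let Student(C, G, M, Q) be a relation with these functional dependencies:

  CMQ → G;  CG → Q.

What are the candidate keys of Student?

Attributes C, M never appear on any right-hand side, so every candidate key must contain {C, M}.
{C, M}⁺ = {C, M}, which is not all of the schema, so we must add further attributes.
{C, G, M}⁺: CG→Q adds Q → {C, G, M, Q}. Minimal: {G, M}⁺ = {G, M}; {C, M}⁺ = {C, M}; {C, G}⁺ = {C, G, Q} — none reach the full schema.
{C, M, Q}⁺: CMQ→G adds G → {C, G, M, Q}. Minimal: {M, Q}⁺ = {M, Q}; {C, Q}⁺ = {C, Q}; {C, M}⁺ = {C, M} — none reach the full schema.

CGM, CMQ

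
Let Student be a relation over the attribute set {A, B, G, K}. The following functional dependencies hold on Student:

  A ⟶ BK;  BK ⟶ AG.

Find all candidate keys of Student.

(A), (B, K)

{A}⁺: A→BK adds B, K; BK→AG adds G → {A, B, G, K}.
{B, K}⁺: BK→AG adds A, G → {A, B, G, K}.
Any other superkey contains one of these as a subset, so there are no further candidate keys.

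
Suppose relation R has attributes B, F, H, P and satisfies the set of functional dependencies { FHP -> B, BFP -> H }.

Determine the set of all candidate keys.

Attributes F, P never appear on any right-hand side, so every candidate key must contain {F, P}.
{F, P}⁺ = {F, P}, which is not all of the schema, so we must add further attributes.
{B, F, P}⁺: BFP→H adds H → {B, F, H, P}. Minimal: {F, P}⁺ = {F, P}; {B, P}⁺ = {B, P}; {B, F}⁺ = {B, F} — none reach the full schema.
{F, H, P}⁺: FHP→B adds B → {B, F, H, P}. Minimal: {H, P}⁺ = {H, P}; {F, P}⁺ = {F, P}; {F, H}⁺ = {F, H} — none reach the full schema.
Any other superkey contains one of these as a subset, so there are no further candidate keys.

{B, F, P}, {F, H, P}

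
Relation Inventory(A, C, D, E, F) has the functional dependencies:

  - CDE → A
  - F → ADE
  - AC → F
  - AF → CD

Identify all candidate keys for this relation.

{F}; {A, C}; {C, D, E}

{F}⁺: F→ADE adds A, D, E; AF→CD adds C → {A, C, D, E, F}.
{A, C}⁺: AC→F adds F; AF→CD adds D; F→ADE adds E → {A, C, D, E, F}. Minimal: {C}⁺ = {C}; {A}⁺ = {A} — none reach the full schema.
{C, D, E}⁺: CDE→A adds A; AC→F adds F → {A, C, D, E, F}. Minimal: {D, E}⁺ = {D, E}; {C, E}⁺ = {C, E}; {C, D}⁺ = {C, D} — none reach the full schema.
Any other superkey contains one of these as a subset, so there are no further candidate keys.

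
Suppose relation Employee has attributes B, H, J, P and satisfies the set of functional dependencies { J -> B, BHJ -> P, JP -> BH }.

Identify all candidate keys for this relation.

{H, J}⁺: J→B adds B; BHJ→P adds P → {B, H, J, P}. Minimal: {J}⁺ = {B, J}; {H}⁺ = {H} — none reach the full schema.
{J, P}⁺: J→B adds B; JP→BH adds H → {B, H, J, P}. Minimal: {P}⁺ = {P}; {J}⁺ = {B, J} — none reach the full schema.

HJ, JP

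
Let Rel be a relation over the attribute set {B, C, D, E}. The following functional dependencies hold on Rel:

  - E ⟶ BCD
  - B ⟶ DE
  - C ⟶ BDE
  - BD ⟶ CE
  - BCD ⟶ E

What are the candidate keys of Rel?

B, C, E

{B}⁺: B→DE adds D, E; BD→CE adds C → {B, C, D, E}.
{C}⁺: C→BDE adds B, D, E → {B, C, D, E}.
{E}⁺: E→BCD adds B, C, D → {B, C, D, E}.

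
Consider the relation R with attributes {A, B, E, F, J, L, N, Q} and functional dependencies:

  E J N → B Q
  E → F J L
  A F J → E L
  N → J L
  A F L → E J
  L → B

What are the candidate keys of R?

AEN, AFN

Attributes A, N never appear on any right-hand side, so every candidate key must contain {A, N}.
{A, N}⁺ = {A, B, J, L, N}, which is not all of the schema, so we must add further attributes.
{A, E, N}⁺: E→FJL adds F, J, L; L→B adds B; EJN→BQ adds Q → {A, B, E, F, J, L, N, Q}.
{A, F, N}⁺: N→JL adds J, L; AFL→EJ adds E; L→B adds B; EJN→BQ adds Q → {A, B, E, F, J, L, N, Q}.
Any other superkey contains one of these as a subset, so there are no further candidate keys.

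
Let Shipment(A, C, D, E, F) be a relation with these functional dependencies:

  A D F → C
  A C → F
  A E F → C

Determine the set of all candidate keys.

ACDE; ADEF

Attributes A, D, E never appear on any right-hand side, so every candidate key must contain {A, D, E}.
{A, D, E}⁺ = {A, D, E}, which is not all of the schema, so we must add further attributes.
{A, C, D, E}⁺: AC→F adds F → {A, C, D, E, F}. Minimal: {C, D, E}⁺ = {C, D, E}; {A, D, E}⁺ = {A, D, E}; {A, C, E}⁺ = {A, C, E, F}; … — none reach the full schema.
{A, D, E, F}⁺: ADF→C adds C → {A, C, D, E, F}. Minimal: {D, E, F}⁺ = {D, E, F}; {A, E, F}⁺ = {A, C, E, F}; {A, D, F}⁺ = {A, C, D, F}; … — none reach the full schema.
Any other superkey contains one of these as a subset, so there are no further candidate keys.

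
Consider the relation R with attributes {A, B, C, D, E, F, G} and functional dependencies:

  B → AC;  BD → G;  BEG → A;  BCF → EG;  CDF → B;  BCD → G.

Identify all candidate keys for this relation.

Attributes D, F never appear on any right-hand side, so every candidate key must contain {D, F}.
{D, F}⁺ = {D, F}, which is not all of the schema, so we must add further attributes.
{B, D, F}⁺: B→AC adds A, C; BD→G adds G; BCF→EG adds E → {A, B, C, D, E, F, G}. Minimal: {D, F}⁺ = {D, F}; {B, F}⁺ = {A, B, C, E, F, G}; {B, D}⁺ = {A, B, C, D, G} — none reach the full schema.
{C, D, F}⁺: CDF→B adds B; BCD→G adds G; B→AC adds A; BCF→EG adds E → {A, B, C, D, E, F, G}. Minimal: {D, F}⁺ = {D, F}; {C, F}⁺ = {C, F}; {C, D}⁺ = {C, D} — none reach the full schema.

{B, D, F}, {C, D, F}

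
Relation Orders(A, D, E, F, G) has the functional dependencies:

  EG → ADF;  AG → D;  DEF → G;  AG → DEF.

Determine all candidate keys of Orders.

{A, G}⁺: AG→D adds D; AG→DEF adds E, F → {A, D, E, F, G}. Minimal: {G}⁺ = {G}; {A}⁺ = {A} — none reach the full schema.
{E, G}⁺: EG→ADF adds A, D, F → {A, D, E, F, G}. Minimal: {G}⁺ = {G}; {E}⁺ = {E} — none reach the full schema.
{D, E, F}⁺: DEF→G adds G; EG→ADF adds A → {A, D, E, F, G}. Minimal: {E, F}⁺ = {E, F}; {D, F}⁺ = {D, F}; {D, E}⁺ = {D, E} — none reach the full schema.

{A, G}, {E, G}, {D, E, F}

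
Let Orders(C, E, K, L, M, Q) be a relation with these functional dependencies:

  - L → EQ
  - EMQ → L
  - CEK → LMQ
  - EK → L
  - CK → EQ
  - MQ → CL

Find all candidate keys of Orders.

Attribute K never appears on the right-hand side of any dependency, so K must belong to every candidate key.
{K}⁺ = {K}, which is not all of the schema, so we must add further attributes.
{C, K}⁺: CK→EQ adds E, Q; CEK→LMQ adds L, M → {C, E, K, L, M, Q}.
{E, K, M}⁺: EK→L adds L; L→EQ adds Q; MQ→CL adds C → {C, E, K, L, M, Q}.
{K, L, M}⁺: L→EQ adds E, Q; MQ→CL adds C → {C, E, K, L, M, Q}.
{K, M, Q}⁺: MQ→CL adds C, L; L→EQ adds E → {C, E, K, L, M, Q}.

CK, EKM, KLM, KMQ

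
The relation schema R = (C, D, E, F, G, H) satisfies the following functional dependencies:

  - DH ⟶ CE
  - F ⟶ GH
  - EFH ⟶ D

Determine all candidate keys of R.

Attribute F never appears on the right-hand side of any dependency, so F must belong to every candidate key.
{F}⁺ = {F, G, H}, which is not all of the schema, so we must add further attributes.
{D, F}⁺: F→GH adds G, H; DH→CE adds C, E → {C, D, E, F, G, H}. Minimal: {F}⁺ = {F, G, H}; {D}⁺ = {D} — none reach the full schema.
{E, F}⁺: F→GH adds G, H; EFH→D adds D; DH→CE adds C → {C, D, E, F, G, H}. Minimal: {F}⁺ = {F, G, H}; {E}⁺ = {E} — none reach the full schema.

DF, EF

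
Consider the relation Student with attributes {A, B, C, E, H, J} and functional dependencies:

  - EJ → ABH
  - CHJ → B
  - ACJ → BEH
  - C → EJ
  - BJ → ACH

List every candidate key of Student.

{C}⁺: C→EJ adds E, J; EJ→ABH adds A, B, H → {A, B, C, E, H, J}.
{B, J}⁺: BJ→ACH adds A, C, H; ACJ→BEH adds E → {A, B, C, E, H, J}. Minimal: {J}⁺ = {J}; {B}⁺ = {B} — none reach the full schema.
{E, J}⁺: EJ→ABH adds A, B, H; BJ→ACH adds C → {A, B, C, E, H, J}. Minimal: {J}⁺ = {J}; {E}⁺ = {E} — none reach the full schema.
Any other superkey contains one of these as a subset, so there are no further candidate keys.

{C}, {B, J}, {E, J}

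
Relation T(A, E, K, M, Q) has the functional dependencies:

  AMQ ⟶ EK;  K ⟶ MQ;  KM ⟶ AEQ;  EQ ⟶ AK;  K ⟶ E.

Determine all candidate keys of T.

{K}, {E, Q}, {A, M, Q}

{K}⁺: K→MQ adds M, Q; KM→AEQ adds A, E → {A, E, K, M, Q}.
{E, Q}⁺: EQ→AK adds A, K; K→MQ adds M → {A, E, K, M, Q}. Minimal: {Q}⁺ = {Q}; {E}⁺ = {E} — none reach the full schema.
{A, M, Q}⁺: AMQ→EK adds E, K → {A, E, K, M, Q}. Minimal: {M, Q}⁺ = {M, Q}; {A, Q}⁺ = {A, Q}; {A, M}⁺ = {A, M} — none reach the full schema.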